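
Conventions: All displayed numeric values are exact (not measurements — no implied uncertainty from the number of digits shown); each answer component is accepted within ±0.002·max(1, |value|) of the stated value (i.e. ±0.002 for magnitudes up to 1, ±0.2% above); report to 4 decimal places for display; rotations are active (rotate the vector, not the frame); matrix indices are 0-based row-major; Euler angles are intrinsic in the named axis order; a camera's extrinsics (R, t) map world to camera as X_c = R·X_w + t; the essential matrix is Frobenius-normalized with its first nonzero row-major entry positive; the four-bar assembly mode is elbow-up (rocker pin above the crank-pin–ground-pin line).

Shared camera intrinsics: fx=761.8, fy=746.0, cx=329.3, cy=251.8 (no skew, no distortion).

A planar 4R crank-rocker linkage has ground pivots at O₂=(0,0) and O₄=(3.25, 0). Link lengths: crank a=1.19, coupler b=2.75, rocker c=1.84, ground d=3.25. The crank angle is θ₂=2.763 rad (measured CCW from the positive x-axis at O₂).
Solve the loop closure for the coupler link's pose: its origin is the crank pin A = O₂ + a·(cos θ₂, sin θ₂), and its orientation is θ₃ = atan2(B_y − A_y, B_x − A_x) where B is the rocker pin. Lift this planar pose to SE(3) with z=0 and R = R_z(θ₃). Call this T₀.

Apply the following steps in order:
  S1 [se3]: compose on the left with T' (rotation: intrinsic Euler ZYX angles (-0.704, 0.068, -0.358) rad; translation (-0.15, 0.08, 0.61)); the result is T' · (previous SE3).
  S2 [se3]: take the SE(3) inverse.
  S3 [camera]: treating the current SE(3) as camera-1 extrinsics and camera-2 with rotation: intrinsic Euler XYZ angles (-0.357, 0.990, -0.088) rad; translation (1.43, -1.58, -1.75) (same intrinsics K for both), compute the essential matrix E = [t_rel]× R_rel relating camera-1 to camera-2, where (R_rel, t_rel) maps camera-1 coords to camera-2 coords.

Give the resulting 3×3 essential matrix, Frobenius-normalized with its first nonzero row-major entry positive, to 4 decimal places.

source (fourbar_fk): coupler pose = R=[0.9892 -0.1466 0.0000; 0.1466 0.9892 0.0000; 0.0000 0.0000 1.0000], t=(-1.1057, 0.4398, 0.0000)
after S1 (compose_se3): R=[0.8385 0.4702 0.2753; -0.5318 0.8162 0.2259; -0.1185 -0.3358 0.9344], t=(-0.7322, 1.1148, 0.5314)
after S2 (invert_se3): R=[0.8385 -0.5318 -0.1185; 0.4702 0.8162 -0.3358; 0.2753 0.2259 0.9344], t=(1.2699, -0.3871, -0.5468)
after S3 (essential): [0.3575 -0.2944 -0.1217; -0.0851 -0.4429 0.5407; 0.4040 -0.2616 -0.2083]

matrix = [0.3575 -0.2944 -0.1217; -0.0851 -0.4429 0.5407; 0.4040 -0.2616 -0.2083]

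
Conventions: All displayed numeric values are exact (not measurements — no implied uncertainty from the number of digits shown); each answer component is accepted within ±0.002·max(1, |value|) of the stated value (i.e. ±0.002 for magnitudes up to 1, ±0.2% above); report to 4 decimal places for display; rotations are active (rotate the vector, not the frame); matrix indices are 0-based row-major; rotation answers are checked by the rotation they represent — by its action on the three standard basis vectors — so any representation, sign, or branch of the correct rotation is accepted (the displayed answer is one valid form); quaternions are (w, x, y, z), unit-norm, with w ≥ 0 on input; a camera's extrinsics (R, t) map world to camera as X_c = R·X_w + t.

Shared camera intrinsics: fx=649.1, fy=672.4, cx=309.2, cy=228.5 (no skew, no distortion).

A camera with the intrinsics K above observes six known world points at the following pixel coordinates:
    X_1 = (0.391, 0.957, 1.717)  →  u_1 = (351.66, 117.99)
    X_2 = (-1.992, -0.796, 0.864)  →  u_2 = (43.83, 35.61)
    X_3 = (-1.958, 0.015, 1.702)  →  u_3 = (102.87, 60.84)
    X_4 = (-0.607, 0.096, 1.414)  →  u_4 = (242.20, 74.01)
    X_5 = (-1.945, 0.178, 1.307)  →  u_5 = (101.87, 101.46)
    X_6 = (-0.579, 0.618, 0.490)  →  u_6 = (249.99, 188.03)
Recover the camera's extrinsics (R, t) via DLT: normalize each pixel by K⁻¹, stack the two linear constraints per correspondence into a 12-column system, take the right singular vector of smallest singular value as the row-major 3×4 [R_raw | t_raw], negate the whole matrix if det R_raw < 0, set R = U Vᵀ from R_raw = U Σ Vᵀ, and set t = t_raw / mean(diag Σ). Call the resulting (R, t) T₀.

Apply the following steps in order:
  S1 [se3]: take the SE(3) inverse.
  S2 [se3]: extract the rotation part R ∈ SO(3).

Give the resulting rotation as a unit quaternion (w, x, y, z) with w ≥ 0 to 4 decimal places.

source (pnp_recover): camera pose = R=[0.9957 0.0913 -0.0183; -0.0741 0.6569 -0.7503; -0.0565 0.7484 0.6608], t=(-0.0001, -0.4302, 4.9809)
after S1 (invert_se3): R=[0.9957 -0.0741 -0.0565; 0.0913 0.6569 0.7484; -0.0183 -0.7503 0.6608], t=(0.2497, -3.4453, -3.6141)
after S2 (rot_of_se3): [0.9957 -0.0741 -0.0565; 0.0913 0.6569 0.7484; -0.0183 -0.7503 0.6608]

rotation (quat) = (0.9101, -0.4117, -0.0105, 0.0454)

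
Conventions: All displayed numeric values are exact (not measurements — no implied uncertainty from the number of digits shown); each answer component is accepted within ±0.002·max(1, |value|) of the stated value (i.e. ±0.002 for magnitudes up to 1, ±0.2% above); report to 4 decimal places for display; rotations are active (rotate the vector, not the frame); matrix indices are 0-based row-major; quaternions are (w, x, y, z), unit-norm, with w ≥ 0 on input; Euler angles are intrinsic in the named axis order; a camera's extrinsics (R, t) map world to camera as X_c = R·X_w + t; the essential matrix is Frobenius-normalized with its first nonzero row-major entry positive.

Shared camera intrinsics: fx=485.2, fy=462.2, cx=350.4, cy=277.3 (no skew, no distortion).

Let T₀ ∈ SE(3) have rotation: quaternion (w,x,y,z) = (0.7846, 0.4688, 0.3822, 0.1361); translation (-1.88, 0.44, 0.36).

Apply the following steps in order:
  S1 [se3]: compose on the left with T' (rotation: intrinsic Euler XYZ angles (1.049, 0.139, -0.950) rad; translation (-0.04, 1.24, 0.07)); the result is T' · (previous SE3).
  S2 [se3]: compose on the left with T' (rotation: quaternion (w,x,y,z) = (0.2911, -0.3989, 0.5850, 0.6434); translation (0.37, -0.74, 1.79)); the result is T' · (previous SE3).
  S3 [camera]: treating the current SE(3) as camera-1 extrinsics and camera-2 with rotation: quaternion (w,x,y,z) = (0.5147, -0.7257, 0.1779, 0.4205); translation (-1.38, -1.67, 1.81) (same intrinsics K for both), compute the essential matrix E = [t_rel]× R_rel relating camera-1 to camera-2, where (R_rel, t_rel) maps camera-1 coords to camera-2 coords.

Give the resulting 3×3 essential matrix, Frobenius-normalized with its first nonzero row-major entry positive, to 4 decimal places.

after S1 (compose_se3): R=[0.7817 0.6214 -0.0526; 0.4020 -0.5666 -0.7193; -0.4768 0.5411 -0.6927], t=(-0.7187, 1.7323, 1.8461)
after S2 (compose_se3): R=[-0.6563 0.0649 0.7517; -0.6003 0.5585 -0.5724; -0.4570 -0.8269 -0.3276], t=(-1.0380, 0.8915, 3.3005)
after S3 (essential): [0.0841 -0.1761 -0.0531; 0.4137 0.2380 0.5192; -0.3994 0.5476 0.0479]

matrix = [0.0841 -0.1761 -0.0531; 0.4137 0.2380 0.5192; -0.3994 0.5476 0.0479]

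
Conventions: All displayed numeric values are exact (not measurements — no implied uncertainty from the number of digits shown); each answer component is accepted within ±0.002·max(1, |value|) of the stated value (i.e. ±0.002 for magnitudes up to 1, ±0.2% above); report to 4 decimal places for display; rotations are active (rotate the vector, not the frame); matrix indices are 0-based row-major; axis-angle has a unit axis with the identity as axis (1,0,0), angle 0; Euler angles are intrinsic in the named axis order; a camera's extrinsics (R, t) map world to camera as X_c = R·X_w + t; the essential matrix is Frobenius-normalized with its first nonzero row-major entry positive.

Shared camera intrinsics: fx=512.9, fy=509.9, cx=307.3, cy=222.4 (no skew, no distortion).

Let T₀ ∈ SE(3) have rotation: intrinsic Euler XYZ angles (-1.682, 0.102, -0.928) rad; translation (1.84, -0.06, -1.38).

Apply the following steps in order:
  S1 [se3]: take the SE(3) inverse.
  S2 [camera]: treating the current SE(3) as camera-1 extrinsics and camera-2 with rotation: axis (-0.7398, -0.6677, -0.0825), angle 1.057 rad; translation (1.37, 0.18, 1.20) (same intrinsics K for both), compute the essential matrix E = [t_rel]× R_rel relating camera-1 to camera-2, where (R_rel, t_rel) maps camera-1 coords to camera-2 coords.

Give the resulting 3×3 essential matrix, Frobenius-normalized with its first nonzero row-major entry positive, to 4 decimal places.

after S1 (invert_se3): R=[0.5963 0.0282 0.8023; 0.7963 -0.1475 -0.5867; 0.1018 0.9887 -0.1104], t=(0.0116, -2.2836, -0.2804)
after S2 (essential): [0.2631 -0.0842 0.1478; 0.4642 -0.0857 -0.5199; -0.4247 0.1531 -0.4526]

matrix = [0.2631 -0.0842 0.1478; 0.4642 -0.0857 -0.5199; -0.4247 0.1531 -0.4526]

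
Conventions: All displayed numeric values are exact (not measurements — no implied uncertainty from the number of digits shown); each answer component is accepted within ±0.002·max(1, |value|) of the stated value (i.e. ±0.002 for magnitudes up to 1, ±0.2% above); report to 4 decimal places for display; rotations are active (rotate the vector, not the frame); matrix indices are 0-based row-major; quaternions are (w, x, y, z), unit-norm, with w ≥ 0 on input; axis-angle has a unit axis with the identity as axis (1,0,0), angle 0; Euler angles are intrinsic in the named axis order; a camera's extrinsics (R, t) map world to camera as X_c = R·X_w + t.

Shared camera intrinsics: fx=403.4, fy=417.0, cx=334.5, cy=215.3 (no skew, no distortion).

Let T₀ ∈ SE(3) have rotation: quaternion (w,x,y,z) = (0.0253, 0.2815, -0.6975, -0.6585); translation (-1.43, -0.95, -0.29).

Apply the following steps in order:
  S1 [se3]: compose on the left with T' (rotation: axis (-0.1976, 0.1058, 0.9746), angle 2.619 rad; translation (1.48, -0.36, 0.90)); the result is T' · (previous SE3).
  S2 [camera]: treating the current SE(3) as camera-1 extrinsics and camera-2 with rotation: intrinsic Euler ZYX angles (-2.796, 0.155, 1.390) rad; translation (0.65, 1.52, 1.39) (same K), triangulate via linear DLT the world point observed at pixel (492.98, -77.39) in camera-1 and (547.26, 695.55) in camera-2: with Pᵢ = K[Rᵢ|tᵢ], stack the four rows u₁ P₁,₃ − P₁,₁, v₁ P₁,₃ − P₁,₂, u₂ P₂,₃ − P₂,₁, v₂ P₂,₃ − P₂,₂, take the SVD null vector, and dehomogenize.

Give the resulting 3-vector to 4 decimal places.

result = (-1.9921, 1.2116, 1.9560)

after S1 (compose_se3): R=[0.9936 0.0127 -0.1125; -0.1132 0.1325 -0.9847; 0.0024 0.9911 0.1331], t=(3.2030, -0.2807, 1.1375)
after S2 (triangulate): (-1.9921, 1.2116, 1.9560)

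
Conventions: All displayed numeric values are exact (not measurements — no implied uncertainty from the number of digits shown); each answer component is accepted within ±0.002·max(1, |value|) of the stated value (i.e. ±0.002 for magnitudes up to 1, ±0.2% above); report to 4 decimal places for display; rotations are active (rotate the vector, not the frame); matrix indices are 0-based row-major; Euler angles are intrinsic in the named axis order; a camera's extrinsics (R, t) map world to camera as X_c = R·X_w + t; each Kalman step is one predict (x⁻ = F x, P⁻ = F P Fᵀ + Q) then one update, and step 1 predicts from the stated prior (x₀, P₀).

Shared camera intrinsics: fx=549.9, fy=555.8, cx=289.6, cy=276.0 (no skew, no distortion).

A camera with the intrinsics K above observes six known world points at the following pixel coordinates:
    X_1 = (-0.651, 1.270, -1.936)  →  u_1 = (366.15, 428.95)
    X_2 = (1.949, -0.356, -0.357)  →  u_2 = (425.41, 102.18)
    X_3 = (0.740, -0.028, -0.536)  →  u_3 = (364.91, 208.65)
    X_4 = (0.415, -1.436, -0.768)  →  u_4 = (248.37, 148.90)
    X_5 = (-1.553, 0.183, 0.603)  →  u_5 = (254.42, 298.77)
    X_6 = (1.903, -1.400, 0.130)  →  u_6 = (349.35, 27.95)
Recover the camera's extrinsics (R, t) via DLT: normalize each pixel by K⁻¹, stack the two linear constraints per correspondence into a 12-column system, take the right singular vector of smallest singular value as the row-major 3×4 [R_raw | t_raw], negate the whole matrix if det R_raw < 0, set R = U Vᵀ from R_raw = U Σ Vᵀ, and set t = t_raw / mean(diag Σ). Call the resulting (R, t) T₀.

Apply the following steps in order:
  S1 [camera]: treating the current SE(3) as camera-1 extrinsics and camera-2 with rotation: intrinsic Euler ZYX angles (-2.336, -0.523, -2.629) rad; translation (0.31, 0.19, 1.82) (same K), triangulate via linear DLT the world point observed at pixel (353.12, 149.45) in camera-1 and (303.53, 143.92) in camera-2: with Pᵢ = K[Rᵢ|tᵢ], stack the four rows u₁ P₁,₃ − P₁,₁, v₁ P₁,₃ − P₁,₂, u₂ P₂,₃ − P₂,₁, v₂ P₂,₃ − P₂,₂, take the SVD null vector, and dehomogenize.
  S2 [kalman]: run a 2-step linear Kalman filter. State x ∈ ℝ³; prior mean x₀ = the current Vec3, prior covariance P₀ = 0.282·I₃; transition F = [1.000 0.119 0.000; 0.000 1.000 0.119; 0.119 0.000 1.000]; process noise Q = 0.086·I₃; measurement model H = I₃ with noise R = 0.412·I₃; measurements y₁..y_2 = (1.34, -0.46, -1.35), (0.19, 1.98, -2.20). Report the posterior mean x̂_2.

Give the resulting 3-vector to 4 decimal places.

result = (0.7322, 0.3944, -1.1299)

source (pnp_recover): camera pose = R=[0.6765 0.7355 0.0357; -0.6414 0.6123 -0.4623; -0.3619 0.2899 0.8860], t=(0.3799, -0.4998, 6.8890)
after S1 (triangulate): (1.0483, -0.4879, -0.0806)
after S2 (kf_track): (0.7322, 0.3944, -1.1299)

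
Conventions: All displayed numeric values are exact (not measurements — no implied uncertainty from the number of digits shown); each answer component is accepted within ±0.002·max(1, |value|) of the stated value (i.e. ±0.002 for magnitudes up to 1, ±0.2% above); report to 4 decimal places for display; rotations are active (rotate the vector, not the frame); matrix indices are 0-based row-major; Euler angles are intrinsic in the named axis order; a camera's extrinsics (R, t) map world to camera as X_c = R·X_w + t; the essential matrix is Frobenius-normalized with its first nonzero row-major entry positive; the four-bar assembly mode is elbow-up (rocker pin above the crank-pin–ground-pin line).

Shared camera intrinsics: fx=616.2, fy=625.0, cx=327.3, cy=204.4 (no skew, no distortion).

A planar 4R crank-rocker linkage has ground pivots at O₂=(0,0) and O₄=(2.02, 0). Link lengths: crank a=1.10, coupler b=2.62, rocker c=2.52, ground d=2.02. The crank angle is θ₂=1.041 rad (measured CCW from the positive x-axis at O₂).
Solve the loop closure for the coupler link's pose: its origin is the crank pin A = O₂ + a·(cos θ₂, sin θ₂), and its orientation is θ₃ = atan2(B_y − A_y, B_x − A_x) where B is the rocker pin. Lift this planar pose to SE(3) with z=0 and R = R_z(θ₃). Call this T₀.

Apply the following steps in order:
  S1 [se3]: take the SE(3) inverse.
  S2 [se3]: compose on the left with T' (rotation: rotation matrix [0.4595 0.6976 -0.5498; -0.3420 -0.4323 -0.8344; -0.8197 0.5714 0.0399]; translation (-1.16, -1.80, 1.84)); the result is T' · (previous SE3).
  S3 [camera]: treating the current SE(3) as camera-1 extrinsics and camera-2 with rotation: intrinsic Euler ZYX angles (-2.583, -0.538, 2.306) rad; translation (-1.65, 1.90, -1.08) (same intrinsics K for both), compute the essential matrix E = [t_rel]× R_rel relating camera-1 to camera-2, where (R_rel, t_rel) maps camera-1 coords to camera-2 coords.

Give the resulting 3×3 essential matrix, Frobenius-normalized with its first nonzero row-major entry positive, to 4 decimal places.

matrix = [0.0817 -0.4072 0.3185; -0.5804 -0.3636 -0.1017; 0.2427 -0.2810 0.3299]

source (fourbar_fk): coupler pose = R=[0.8277 -0.5612 0.0000; 0.5612 0.8277 0.0000; 0.0000 0.0000 1.0000], t=(0.5559, 0.9492, 0.0000)
after S1 (invert_se3): R=[0.8277 0.5612 0.0000; -0.5612 0.8277 0.0000; 0.0000 0.0000 1.0000], t=(-0.9928, -0.4737, 0.0000)
after S2 (compose_se3): R=[-0.0112 0.8352 -0.5498; -0.0404 -0.5497 -0.8344; -0.9991 0.0129 0.0399], t=(-1.9466, -1.2557, 2.3831)
after S3 (essential): [0.0817 -0.4072 0.3185; -0.5804 -0.3636 -0.1017; 0.2427 -0.2810 0.3299]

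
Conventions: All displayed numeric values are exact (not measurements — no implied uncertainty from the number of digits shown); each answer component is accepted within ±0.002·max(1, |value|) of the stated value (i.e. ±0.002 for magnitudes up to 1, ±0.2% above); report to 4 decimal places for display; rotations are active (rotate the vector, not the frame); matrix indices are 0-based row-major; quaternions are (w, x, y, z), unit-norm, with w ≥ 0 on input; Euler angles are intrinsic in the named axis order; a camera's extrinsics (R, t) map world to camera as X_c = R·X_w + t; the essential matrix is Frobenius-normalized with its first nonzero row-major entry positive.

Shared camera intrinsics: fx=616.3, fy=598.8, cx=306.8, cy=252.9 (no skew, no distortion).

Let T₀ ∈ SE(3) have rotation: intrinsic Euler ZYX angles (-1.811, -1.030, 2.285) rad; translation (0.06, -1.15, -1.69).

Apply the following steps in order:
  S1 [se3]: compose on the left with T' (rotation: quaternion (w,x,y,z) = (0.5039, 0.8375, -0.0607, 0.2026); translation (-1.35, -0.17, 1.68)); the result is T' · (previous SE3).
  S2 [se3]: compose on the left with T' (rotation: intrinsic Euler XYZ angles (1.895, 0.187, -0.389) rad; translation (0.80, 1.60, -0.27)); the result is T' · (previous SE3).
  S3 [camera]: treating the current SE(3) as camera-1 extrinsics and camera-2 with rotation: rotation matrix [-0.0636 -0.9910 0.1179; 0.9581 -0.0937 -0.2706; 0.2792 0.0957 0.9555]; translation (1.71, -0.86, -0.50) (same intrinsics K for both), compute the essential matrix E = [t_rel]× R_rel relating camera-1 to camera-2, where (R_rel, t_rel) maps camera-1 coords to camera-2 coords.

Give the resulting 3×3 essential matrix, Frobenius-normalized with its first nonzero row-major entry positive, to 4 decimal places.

after S1 (compose_se3): R=[0.2799 -0.5709 -0.7719; -0.5148 -0.7679 0.3813; -0.8104 0.2906 -0.5088], t=(-1.4138, 1.8616, 1.4548)
after S2 (compose_se3): R=[-0.0880 -0.7511 -0.6543; 0.9515 -0.2577 0.1678; -0.2947 -0.6078 0.7374], t=(0.4789, -0.5806, 1.3800)
after S3 (essential): [0.0041 -0.5438 0.1610; 0.0667 0.2880 0.6290; 0.0189 -0.3480 0.2717]

matrix = [0.0041 -0.5438 0.1610; 0.0667 0.2880 0.6290; 0.0189 -0.3480 0.2717]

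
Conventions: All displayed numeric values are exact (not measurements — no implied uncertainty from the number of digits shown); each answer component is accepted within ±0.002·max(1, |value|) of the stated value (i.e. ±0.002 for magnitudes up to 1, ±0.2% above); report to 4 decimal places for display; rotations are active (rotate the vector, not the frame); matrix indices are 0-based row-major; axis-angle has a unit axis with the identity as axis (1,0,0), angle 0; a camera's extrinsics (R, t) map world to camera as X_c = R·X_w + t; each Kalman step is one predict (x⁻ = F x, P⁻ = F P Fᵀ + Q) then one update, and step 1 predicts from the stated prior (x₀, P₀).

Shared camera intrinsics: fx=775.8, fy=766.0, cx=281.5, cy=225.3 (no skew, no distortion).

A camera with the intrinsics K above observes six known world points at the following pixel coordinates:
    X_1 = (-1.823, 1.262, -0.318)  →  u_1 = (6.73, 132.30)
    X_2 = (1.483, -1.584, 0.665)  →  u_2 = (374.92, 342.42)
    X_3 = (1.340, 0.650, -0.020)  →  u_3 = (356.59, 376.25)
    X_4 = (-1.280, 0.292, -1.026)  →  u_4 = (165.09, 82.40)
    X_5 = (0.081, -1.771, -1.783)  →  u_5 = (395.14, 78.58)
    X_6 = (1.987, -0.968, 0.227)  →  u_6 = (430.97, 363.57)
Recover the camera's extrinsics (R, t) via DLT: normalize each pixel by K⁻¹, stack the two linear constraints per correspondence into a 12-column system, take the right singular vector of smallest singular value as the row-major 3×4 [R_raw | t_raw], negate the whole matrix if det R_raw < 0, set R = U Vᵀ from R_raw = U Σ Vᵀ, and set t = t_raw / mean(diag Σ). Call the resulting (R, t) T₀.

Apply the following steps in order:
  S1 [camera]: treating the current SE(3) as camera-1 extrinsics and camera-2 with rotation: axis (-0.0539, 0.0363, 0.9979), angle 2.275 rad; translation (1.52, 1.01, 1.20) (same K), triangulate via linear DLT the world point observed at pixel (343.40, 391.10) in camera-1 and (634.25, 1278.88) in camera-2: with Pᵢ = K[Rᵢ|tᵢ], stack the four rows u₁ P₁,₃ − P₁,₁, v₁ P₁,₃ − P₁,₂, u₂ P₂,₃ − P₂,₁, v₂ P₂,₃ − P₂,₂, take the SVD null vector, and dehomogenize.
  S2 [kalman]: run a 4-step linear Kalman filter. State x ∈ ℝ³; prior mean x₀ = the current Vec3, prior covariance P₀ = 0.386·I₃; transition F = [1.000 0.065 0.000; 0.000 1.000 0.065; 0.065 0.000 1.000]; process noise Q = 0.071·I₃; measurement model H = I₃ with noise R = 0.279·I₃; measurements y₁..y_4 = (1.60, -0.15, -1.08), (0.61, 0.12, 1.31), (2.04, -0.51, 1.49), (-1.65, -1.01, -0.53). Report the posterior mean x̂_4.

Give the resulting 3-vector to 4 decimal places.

source (pnp_recover): camera pose = R=[0.8159 -0.2892 -0.5007; 0.5682 0.2397 0.7872; -0.1076 -0.9268 0.3599], t=(-0.3300, 0.2900, 6.8003)
after S1 (triangulate): (1.4075, -0.2383, 0.6405)
after S2 (kf_track): (0.1876, -0.5585, 0.3413)

result = (0.1876, -0.5585, 0.3413)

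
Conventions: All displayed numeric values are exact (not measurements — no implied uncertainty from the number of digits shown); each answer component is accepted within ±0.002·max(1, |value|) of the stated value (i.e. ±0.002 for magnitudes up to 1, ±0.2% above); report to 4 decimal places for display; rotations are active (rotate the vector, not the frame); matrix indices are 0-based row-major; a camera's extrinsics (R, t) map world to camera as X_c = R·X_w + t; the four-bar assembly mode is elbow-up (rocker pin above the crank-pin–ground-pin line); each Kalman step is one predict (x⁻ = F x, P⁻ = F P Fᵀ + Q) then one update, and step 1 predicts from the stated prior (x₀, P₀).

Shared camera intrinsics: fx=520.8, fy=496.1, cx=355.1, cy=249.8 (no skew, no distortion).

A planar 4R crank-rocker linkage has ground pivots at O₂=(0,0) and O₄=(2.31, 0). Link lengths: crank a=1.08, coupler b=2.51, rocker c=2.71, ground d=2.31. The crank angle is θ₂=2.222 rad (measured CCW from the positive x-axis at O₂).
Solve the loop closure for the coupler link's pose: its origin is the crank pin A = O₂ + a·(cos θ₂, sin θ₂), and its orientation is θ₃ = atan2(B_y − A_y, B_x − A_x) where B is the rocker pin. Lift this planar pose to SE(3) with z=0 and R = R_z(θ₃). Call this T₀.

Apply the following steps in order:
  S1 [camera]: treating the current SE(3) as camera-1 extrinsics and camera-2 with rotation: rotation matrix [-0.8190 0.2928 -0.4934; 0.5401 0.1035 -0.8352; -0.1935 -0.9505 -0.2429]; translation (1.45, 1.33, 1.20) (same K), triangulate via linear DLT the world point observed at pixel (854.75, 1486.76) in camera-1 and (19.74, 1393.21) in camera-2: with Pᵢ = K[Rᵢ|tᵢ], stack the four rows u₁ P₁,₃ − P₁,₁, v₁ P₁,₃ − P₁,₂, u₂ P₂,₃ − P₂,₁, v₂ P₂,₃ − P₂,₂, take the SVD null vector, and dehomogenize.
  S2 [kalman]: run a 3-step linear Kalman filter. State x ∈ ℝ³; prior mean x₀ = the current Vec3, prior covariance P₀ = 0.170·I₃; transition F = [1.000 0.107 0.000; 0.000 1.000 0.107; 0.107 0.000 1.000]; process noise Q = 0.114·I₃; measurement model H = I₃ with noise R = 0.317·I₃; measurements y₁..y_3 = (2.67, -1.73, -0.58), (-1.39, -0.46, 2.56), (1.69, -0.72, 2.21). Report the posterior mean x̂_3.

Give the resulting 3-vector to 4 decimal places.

source (fourbar_fk): coupler pose = R=[0.7587 -0.6514 0.0000; 0.6514 0.7587 0.0000; 0.0000 0.0000 1.0000], t=(-0.6546, 0.8590, 0.0000)
after S1 (triangulate): (1.8240, -0.0619, 0.8022)
after S2 (kf_track): (1.0347, -0.5702, 1.7962)

result = (1.0347, -0.5702, 1.7962)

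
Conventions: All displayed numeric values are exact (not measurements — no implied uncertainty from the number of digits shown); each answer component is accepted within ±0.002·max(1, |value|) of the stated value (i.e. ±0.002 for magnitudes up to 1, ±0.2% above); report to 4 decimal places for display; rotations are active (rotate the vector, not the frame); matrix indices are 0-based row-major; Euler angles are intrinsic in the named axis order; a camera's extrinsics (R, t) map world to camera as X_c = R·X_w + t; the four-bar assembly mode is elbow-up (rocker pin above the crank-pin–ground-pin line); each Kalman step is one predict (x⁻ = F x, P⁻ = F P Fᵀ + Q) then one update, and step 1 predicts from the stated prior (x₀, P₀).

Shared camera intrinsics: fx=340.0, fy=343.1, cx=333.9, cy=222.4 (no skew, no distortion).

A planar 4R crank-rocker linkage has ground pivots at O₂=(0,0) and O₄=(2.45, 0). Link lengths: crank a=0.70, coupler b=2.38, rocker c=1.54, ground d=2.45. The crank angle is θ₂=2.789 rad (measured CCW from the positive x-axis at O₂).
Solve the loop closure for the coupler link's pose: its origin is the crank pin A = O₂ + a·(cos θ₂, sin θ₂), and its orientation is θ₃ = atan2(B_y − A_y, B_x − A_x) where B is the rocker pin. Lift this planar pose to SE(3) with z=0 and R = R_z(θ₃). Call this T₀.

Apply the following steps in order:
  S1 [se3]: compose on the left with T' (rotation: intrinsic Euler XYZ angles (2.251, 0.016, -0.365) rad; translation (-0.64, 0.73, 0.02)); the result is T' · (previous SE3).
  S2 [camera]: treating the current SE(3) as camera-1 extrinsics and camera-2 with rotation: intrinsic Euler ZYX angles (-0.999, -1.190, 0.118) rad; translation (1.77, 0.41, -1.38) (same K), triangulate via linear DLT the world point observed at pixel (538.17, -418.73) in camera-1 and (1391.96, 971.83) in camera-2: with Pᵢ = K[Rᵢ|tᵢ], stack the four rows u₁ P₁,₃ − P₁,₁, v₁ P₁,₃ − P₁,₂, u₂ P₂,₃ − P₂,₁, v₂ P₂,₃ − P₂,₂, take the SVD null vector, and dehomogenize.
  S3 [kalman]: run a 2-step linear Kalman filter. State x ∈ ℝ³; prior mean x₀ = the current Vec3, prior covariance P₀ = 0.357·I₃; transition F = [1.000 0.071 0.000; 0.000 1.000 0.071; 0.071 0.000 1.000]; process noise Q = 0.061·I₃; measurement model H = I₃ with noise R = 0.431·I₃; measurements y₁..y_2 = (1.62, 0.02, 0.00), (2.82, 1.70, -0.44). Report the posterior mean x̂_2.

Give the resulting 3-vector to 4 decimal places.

source (fourbar_fk): coupler pose = R=[0.9113 -0.4116 0.0000; 0.4116 0.9113 0.0000; 0.0000 0.0000 1.0000], t=(-0.6569, 0.2417, 0.0000)
after S1 (compose_se3): R=[0.9981 -0.0592 0.0160; -0.0248 -0.6286 -0.7773; 0.0561 0.7755 -0.6289], t=(-1.1673, 0.4339, 0.3726)
after S2 (triangulate): (1.7765, 1.6094, 1.3279)
after S3 (kf_track): (2.1704, 1.2064, 0.3709)

result = (2.1704, 1.2064, 0.3709)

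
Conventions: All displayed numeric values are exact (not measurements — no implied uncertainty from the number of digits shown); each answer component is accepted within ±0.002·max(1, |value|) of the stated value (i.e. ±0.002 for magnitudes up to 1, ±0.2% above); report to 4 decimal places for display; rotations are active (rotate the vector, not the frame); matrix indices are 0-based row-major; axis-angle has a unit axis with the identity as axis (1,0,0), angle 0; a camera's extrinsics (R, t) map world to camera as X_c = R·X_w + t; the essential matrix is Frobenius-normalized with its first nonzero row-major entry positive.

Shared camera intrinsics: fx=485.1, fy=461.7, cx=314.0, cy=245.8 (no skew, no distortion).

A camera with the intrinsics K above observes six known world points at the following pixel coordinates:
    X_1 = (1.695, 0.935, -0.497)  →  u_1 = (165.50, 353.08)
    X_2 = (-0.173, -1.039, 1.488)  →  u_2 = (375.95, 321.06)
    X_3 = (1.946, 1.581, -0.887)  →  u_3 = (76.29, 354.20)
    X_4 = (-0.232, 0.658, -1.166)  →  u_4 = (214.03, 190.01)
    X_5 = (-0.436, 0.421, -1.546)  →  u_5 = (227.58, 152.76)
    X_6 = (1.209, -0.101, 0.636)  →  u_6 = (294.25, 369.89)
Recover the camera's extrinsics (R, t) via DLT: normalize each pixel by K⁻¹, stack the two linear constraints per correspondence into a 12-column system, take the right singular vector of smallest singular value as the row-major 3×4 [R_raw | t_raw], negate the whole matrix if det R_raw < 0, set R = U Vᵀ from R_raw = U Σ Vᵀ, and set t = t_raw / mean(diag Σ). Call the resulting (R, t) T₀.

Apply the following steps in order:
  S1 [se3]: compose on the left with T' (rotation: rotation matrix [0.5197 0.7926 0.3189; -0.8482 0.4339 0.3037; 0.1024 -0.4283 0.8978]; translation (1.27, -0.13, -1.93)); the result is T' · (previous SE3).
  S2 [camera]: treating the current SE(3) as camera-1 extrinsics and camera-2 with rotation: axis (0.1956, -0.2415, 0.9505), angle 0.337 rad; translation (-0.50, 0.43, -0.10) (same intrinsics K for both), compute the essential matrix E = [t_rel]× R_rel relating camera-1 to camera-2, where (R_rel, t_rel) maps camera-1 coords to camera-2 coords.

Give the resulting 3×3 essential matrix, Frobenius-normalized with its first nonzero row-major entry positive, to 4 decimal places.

source (pnp_recover): camera pose = R=[-0.0635 -0.9846 0.1627; 0.6714 0.0784 0.7369; -0.7383 0.1560 0.6561], t=(-0.3598, 0.2700, 6.2286)
after S1 (compose_se3): R=[0.2637 -0.3998 0.8778; 0.1210 0.9166 0.3811; -0.9570 0.0057 0.2901], t=(3.2832, 2.1842, 3.5096)
after S2 (essential): [0.1328 -0.6035 0.1770; 0.4577 0.0007 -0.5272; 0.1427 -0.2808 -0.0107]

matrix = [0.1328 -0.6035 0.1770; 0.4577 0.0007 -0.5272; 0.1427 -0.2808 -0.0107]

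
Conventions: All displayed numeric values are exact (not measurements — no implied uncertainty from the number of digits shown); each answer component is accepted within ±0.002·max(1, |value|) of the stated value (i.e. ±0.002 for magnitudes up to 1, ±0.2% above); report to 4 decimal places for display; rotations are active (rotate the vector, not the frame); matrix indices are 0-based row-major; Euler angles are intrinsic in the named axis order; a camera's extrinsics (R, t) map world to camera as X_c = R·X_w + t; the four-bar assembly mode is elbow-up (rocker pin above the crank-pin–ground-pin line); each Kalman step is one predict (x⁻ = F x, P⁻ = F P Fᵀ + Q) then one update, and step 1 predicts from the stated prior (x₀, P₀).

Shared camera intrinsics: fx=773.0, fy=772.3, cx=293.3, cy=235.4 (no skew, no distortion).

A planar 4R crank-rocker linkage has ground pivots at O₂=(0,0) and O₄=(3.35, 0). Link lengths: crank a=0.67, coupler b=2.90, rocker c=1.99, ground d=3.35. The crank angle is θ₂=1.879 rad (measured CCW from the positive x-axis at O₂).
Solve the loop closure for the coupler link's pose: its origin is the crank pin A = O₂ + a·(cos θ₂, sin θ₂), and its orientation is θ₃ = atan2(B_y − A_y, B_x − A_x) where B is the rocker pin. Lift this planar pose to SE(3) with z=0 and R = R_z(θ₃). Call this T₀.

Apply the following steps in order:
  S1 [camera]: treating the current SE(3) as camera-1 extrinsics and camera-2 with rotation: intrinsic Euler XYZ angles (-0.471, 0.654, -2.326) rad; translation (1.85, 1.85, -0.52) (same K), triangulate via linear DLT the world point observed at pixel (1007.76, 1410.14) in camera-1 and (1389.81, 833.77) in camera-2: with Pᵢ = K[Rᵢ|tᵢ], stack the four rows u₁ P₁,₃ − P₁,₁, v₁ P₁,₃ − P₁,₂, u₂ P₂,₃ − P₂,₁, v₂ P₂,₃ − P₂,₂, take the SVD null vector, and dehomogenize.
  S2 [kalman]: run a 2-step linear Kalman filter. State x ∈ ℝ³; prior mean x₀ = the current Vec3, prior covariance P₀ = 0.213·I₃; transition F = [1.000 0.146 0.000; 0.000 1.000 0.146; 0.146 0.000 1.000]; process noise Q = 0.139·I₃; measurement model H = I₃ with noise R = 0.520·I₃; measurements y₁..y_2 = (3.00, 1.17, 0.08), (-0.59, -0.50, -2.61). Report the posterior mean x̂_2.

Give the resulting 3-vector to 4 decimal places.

source (fourbar_fk): coupler pose = R=[0.9191 -0.3940 0.0000; 0.3940 0.9191 0.0000; 0.0000 0.0000 1.0000], t=(-0.2032, 0.6384, 0.0000)
after S1 (triangulate): (1.6253, 0.5392, 1.1665)
after S2 (kf_track): (1.0064, 0.2206, -0.4504)

result = (1.0064, 0.2206, -0.4504)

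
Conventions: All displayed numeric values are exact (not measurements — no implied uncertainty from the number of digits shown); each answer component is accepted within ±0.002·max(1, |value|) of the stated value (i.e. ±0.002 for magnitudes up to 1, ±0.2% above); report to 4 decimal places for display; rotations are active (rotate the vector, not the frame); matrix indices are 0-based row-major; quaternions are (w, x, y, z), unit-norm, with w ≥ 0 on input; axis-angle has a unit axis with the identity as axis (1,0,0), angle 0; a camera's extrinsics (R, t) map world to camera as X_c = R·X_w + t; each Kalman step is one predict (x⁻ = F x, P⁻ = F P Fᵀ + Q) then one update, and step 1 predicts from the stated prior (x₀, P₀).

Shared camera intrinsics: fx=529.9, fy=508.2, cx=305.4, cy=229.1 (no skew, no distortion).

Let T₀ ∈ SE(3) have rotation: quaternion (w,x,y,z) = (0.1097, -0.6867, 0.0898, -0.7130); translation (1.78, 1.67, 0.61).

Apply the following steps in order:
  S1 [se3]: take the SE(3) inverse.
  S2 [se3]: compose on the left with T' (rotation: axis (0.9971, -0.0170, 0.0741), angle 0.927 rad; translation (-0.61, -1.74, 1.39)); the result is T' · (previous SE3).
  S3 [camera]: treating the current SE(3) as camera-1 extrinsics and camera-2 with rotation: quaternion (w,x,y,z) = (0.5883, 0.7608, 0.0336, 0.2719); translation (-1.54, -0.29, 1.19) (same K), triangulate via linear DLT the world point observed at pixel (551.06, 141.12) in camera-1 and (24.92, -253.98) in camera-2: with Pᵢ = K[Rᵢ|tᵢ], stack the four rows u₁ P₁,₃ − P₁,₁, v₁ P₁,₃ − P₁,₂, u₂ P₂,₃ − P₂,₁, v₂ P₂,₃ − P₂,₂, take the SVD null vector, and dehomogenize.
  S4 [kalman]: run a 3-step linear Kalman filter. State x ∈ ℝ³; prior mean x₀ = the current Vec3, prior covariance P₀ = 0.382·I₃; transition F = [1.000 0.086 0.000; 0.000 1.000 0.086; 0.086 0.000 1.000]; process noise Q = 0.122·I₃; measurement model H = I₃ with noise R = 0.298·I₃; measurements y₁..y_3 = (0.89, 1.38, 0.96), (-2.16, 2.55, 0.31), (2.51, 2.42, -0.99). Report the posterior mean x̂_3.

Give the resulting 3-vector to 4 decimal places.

after S1 (invert_se3): R=[-0.0328 -0.2798 0.9595; 0.0331 -0.9598 -0.2787; 0.9989 0.0226 0.0408], t=(-0.0596, 1.7140, -1.8407)
after S2 (compose_se3): R=[-0.0190 -0.2154 0.9763; -0.7790 -0.6089 -0.1495; 0.6267 -0.7634 -0.1562], t=(-0.8120, 0.7547, 1.6446)
after S3 (triangulate): (0.1795, 0.8982, 1.4356)
after S4 (kf_track): (0.8932, 2.2043, -0.0734)

result = (0.8932, 2.2043, -0.0734)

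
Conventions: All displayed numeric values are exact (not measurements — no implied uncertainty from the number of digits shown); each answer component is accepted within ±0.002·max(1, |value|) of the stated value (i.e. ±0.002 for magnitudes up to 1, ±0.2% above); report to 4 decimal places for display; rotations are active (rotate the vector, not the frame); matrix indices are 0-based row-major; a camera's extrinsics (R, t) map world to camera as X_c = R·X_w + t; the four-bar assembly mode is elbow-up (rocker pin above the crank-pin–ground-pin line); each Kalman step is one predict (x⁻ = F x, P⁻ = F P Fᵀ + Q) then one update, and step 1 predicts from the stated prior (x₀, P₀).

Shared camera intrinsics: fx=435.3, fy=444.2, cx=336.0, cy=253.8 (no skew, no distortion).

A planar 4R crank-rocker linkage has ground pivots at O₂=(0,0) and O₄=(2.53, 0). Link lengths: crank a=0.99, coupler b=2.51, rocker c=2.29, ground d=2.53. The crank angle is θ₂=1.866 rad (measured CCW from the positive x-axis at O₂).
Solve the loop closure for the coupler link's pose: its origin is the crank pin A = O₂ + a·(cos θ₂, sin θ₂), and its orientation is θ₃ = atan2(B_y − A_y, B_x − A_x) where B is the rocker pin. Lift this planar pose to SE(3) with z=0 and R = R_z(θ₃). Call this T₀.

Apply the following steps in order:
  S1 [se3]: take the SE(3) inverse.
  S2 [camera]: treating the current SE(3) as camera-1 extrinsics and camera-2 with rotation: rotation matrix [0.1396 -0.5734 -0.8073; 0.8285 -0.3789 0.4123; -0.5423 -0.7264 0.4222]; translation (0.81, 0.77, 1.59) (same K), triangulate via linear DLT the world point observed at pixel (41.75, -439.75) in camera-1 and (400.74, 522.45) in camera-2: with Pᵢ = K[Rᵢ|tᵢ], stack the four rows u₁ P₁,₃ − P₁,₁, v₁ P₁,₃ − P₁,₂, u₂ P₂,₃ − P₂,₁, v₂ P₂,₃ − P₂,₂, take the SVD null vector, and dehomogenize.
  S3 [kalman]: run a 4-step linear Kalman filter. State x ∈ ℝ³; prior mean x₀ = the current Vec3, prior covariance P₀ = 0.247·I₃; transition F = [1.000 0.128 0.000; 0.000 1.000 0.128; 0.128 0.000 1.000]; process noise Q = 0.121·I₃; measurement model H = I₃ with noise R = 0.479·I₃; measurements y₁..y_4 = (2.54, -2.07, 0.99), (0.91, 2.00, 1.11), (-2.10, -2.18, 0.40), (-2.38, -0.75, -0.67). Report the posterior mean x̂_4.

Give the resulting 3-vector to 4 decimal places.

source (fourbar_fk): coupler pose = R=[0.8669 -0.4984 0.0000; 0.4984 0.8669 0.0000; 0.0000 0.0000 1.0000], t=(-0.2880, 0.9472, 0.0000)
after S1 (invert_se3): R=[0.8669 0.4984 0.0000; -0.4984 0.8669 0.0000; 0.0000 0.0000 1.0000], t=(-0.2224, -0.9647, 0.0000)
after S2 (triangulate): (0.0362, -1.9054, 1.6874)
after S3 (kf_track): (-1.3125, -0.9046, 0.2343)

result = (-1.3125, -0.9046, 0.2343)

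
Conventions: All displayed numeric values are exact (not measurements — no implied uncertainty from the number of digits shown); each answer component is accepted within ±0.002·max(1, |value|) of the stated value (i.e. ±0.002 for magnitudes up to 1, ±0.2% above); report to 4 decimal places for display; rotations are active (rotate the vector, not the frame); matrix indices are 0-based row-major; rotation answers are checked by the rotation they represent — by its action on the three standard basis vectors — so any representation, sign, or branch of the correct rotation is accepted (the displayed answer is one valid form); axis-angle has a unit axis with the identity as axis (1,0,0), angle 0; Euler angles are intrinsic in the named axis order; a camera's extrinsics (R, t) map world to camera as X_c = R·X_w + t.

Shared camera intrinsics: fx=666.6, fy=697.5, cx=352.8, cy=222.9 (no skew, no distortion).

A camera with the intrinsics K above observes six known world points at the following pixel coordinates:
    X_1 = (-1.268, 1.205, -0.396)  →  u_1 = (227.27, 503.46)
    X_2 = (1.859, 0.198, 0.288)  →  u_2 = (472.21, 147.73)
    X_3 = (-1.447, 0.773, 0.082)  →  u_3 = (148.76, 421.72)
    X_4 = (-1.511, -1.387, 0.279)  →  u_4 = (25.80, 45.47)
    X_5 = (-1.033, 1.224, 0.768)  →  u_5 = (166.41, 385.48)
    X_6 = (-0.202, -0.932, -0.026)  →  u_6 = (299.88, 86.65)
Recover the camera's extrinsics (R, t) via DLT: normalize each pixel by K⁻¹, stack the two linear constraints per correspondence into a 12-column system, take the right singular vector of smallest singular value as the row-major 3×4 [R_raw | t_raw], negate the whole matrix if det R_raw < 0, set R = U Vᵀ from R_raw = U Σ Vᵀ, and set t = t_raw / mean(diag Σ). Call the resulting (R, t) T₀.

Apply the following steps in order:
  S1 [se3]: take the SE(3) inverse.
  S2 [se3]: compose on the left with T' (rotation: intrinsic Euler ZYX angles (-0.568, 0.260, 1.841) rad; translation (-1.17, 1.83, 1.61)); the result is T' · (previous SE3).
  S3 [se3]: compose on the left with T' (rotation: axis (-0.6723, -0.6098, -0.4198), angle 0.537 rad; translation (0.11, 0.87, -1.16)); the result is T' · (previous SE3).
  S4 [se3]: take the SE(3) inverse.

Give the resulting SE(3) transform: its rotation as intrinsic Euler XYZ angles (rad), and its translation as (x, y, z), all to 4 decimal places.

source (pnp_recover): camera pose = R=[0.7326 0.0346 -0.6798; -0.3621 0.8655 -0.3462; 0.5764 0.4998 0.6466], t=(-0.1400, -0.0200, 4.4101)
after S1 (invert_se3): R=[0.7326 -0.3621 0.5764; 0.0346 0.8655 0.4998; -0.6798 -0.3462 0.6466], t=(-2.4465, -2.1818, -2.9535)
after S2 (compose_se3): R=[0.9908 -0.0390 0.1295; 0.1339 0.1466 -0.9801; 0.0192 0.9884 0.1505], t=(-1.6034, 6.1739, 0.9689)
after S3 (compose_se3): R=[0.9456 -0.2651 -0.1884; -0.0262 0.5153 -0.8566; 0.3242 0.8150 0.4803], t=(0.0487, 7.1179, -2.7682)
after S4 (invert_se3): R=[0.9456 -0.0262 0.3242; -0.2651 0.5153 0.8150; -0.1884 -0.8566 0.4803], t=(1.0381, -1.3991, 7.4361)

rotation (euler_xyz) = (-1.0382, 0.3302, 0.0277), translation = (1.0381, -1.3991, 7.4361)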